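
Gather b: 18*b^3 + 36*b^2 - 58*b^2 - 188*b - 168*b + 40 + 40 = 18*b^3 - 22*b^2 - 356*b + 80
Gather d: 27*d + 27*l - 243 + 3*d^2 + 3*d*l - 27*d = 3*d^2 + 3*d*l + 27*l - 243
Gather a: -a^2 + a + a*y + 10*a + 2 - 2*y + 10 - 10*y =-a^2 + a*(y + 11) - 12*y + 12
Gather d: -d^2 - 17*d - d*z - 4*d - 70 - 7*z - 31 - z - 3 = -d^2 + d*(-z - 21) - 8*z - 104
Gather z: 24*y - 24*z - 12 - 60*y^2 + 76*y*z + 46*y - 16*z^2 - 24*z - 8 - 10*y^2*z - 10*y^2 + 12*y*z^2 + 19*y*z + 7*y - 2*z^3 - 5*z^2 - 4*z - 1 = -70*y^2 + 77*y - 2*z^3 + z^2*(12*y - 21) + z*(-10*y^2 + 95*y - 52) - 21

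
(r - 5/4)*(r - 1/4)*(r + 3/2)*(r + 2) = r^4 + 2*r^3 - 31*r^2/16 - 109*r/32 + 15/16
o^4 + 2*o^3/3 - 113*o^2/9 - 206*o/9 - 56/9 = (o - 4)*(o + 1/3)*(o + 2)*(o + 7/3)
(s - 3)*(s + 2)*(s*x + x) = s^3*x - 7*s*x - 6*x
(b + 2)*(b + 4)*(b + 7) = b^3 + 13*b^2 + 50*b + 56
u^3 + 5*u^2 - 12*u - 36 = (u - 3)*(u + 2)*(u + 6)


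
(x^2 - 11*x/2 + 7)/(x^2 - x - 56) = (-x^2 + 11*x/2 - 7)/(-x^2 + x + 56)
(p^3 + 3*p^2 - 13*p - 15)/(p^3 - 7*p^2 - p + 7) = (p^2 + 2*p - 15)/(p^2 - 8*p + 7)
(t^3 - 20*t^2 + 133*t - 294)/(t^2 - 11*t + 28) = (t^2 - 13*t + 42)/(t - 4)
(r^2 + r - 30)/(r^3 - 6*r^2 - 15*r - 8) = (-r^2 - r + 30)/(-r^3 + 6*r^2 + 15*r + 8)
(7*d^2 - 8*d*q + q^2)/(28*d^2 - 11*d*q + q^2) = (-d + q)/(-4*d + q)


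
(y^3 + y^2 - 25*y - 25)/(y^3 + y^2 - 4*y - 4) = (y^2 - 25)/(y^2 - 4)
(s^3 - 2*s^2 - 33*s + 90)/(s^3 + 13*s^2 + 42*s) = (s^2 - 8*s + 15)/(s*(s + 7))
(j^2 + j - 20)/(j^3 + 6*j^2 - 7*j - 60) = (j - 4)/(j^2 + j - 12)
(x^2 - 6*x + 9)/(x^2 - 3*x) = (x - 3)/x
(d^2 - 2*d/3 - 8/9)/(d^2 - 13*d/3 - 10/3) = (d - 4/3)/(d - 5)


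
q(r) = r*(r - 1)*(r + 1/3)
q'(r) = r*(r - 1) + r*(r + 1/3) + (r - 1)*(r + 1/3)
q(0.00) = 0.00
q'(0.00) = -0.33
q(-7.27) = -417.05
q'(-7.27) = 167.92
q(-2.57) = -20.52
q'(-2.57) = 22.91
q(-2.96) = -30.79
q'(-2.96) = 29.90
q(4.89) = 99.36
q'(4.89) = 64.88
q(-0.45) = -0.08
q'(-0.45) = 0.87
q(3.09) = 22.11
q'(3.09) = 24.19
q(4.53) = 77.77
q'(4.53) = 55.19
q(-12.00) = -1820.00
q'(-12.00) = 447.67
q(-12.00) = -1820.00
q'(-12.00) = 447.67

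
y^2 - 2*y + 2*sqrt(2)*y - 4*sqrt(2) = (y - 2)*(y + 2*sqrt(2))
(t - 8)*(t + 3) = t^2 - 5*t - 24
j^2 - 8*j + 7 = (j - 7)*(j - 1)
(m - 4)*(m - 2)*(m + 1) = m^3 - 5*m^2 + 2*m + 8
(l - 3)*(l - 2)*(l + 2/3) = l^3 - 13*l^2/3 + 8*l/3 + 4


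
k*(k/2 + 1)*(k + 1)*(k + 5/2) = k^4/2 + 11*k^3/4 + 19*k^2/4 + 5*k/2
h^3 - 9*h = h*(h - 3)*(h + 3)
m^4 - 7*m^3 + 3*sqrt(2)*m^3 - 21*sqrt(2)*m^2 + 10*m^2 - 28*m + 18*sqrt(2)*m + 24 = (m - 6)*(m - 1)*(m + sqrt(2))*(m + 2*sqrt(2))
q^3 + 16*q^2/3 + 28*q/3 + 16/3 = (q + 4/3)*(q + 2)^2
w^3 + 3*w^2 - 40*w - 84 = (w - 6)*(w + 2)*(w + 7)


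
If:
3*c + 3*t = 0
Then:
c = -t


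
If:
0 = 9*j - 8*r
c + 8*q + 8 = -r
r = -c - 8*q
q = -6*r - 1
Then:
No Solution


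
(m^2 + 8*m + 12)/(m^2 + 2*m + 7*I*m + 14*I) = (m + 6)/(m + 7*I)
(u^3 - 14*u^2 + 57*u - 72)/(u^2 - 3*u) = u - 11 + 24/u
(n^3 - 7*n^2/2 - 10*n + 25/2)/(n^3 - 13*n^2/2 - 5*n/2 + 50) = (n - 1)/(n - 4)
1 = 1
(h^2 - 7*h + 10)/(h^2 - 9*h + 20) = (h - 2)/(h - 4)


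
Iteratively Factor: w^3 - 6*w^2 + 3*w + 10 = (w - 5)*(w^2 - w - 2) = (w - 5)*(w - 2)*(w + 1)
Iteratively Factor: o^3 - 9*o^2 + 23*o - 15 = (o - 5)*(o^2 - 4*o + 3) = (o - 5)*(o - 3)*(o - 1)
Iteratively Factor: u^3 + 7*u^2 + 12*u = (u + 4)*(u^2 + 3*u) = u*(u + 4)*(u + 3)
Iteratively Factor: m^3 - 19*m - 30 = (m - 5)*(m^2 + 5*m + 6) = (m - 5)*(m + 3)*(m + 2)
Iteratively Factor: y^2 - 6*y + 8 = (y - 2)*(y - 4)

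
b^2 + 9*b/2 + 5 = (b + 2)*(b + 5/2)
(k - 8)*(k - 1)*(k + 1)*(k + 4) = k^4 - 4*k^3 - 33*k^2 + 4*k + 32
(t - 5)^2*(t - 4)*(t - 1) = t^4 - 15*t^3 + 79*t^2 - 165*t + 100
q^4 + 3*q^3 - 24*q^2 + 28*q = q*(q - 2)^2*(q + 7)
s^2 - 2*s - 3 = (s - 3)*(s + 1)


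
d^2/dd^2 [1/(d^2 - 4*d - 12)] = 2*(d^2 - 4*d - 4*(d - 2)^2 - 12)/(-d^2 + 4*d + 12)^3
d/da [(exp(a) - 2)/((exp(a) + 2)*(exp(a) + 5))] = (-exp(2*a) + 4*exp(a) + 24)*exp(a)/(exp(4*a) + 14*exp(3*a) + 69*exp(2*a) + 140*exp(a) + 100)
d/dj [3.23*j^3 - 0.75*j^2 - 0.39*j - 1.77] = 9.69*j^2 - 1.5*j - 0.39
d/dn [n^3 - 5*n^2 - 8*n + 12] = 3*n^2 - 10*n - 8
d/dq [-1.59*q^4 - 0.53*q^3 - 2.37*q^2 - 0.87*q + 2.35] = -6.36*q^3 - 1.59*q^2 - 4.74*q - 0.87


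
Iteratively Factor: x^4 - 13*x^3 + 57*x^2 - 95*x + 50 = (x - 5)*(x^3 - 8*x^2 + 17*x - 10) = (x - 5)^2*(x^2 - 3*x + 2) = (x - 5)^2*(x - 1)*(x - 2)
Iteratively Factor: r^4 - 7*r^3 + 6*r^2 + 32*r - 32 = (r - 1)*(r^3 - 6*r^2 + 32) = (r - 4)*(r - 1)*(r^2 - 2*r - 8) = (r - 4)*(r - 1)*(r + 2)*(r - 4)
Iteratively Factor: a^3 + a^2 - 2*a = (a - 1)*(a^2 + 2*a) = (a - 1)*(a + 2)*(a)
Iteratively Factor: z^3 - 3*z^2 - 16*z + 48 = (z + 4)*(z^2 - 7*z + 12) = (z - 3)*(z + 4)*(z - 4)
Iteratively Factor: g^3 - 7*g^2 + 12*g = (g - 4)*(g^2 - 3*g) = g*(g - 4)*(g - 3)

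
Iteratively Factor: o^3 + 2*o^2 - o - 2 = (o + 2)*(o^2 - 1) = (o - 1)*(o + 2)*(o + 1)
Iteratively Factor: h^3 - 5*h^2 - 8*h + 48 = (h - 4)*(h^2 - h - 12) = (h - 4)*(h + 3)*(h - 4)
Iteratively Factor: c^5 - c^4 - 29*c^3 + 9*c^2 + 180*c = (c - 3)*(c^4 + 2*c^3 - 23*c^2 - 60*c) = (c - 3)*(c + 4)*(c^3 - 2*c^2 - 15*c) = (c - 3)*(c + 3)*(c + 4)*(c^2 - 5*c) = c*(c - 3)*(c + 3)*(c + 4)*(c - 5)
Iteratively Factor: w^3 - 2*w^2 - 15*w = (w - 5)*(w^2 + 3*w) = w*(w - 5)*(w + 3)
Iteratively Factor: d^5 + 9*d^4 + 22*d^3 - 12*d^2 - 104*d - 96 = (d + 3)*(d^4 + 6*d^3 + 4*d^2 - 24*d - 32) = (d - 2)*(d + 3)*(d^3 + 8*d^2 + 20*d + 16) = (d - 2)*(d + 3)*(d + 4)*(d^2 + 4*d + 4) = (d - 2)*(d + 2)*(d + 3)*(d + 4)*(d + 2)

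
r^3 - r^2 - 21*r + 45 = (r - 3)^2*(r + 5)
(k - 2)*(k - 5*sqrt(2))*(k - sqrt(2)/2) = k^3 - 11*sqrt(2)*k^2/2 - 2*k^2 + 5*k + 11*sqrt(2)*k - 10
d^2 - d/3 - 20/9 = (d - 5/3)*(d + 4/3)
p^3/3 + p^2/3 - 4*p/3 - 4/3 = (p/3 + 1/3)*(p - 2)*(p + 2)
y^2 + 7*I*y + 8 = (y - I)*(y + 8*I)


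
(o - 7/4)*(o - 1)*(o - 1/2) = o^3 - 13*o^2/4 + 25*o/8 - 7/8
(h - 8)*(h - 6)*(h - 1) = h^3 - 15*h^2 + 62*h - 48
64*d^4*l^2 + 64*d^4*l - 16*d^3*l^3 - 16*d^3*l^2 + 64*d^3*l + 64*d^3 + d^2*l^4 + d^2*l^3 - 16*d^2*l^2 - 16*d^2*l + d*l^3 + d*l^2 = (-8*d + l)^2*(d*l + 1)*(d*l + d)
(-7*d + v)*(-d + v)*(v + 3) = 7*d^2*v + 21*d^2 - 8*d*v^2 - 24*d*v + v^3 + 3*v^2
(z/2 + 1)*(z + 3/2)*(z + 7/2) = z^3/2 + 7*z^2/2 + 61*z/8 + 21/4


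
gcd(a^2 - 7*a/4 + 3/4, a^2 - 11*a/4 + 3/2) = a - 3/4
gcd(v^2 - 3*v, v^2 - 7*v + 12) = v - 3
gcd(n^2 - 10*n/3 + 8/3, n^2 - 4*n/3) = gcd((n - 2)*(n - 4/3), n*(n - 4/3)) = n - 4/3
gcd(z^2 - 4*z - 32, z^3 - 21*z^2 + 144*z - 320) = z - 8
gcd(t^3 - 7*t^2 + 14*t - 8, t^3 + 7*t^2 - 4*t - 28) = t - 2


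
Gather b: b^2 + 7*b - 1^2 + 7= b^2 + 7*b + 6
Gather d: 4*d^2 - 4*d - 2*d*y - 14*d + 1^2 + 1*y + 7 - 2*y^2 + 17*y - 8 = 4*d^2 + d*(-2*y - 18) - 2*y^2 + 18*y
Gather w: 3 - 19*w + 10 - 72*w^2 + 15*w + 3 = -72*w^2 - 4*w + 16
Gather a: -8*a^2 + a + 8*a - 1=-8*a^2 + 9*a - 1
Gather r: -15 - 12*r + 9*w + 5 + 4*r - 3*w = -8*r + 6*w - 10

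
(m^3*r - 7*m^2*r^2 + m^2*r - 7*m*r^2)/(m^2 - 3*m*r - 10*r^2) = m*r*(-m^2 + 7*m*r - m + 7*r)/(-m^2 + 3*m*r + 10*r^2)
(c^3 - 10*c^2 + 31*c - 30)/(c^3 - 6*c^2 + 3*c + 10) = (c - 3)/(c + 1)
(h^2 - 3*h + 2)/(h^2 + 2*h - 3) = (h - 2)/(h + 3)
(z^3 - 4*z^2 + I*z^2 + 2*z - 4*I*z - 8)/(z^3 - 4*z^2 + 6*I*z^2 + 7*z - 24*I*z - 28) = (z + 2*I)/(z + 7*I)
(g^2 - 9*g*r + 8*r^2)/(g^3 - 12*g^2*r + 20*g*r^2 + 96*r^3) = (-g + r)/(-g^2 + 4*g*r + 12*r^2)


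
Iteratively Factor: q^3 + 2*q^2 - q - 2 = (q + 1)*(q^2 + q - 2) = (q + 1)*(q + 2)*(q - 1)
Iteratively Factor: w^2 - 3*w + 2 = (w - 2)*(w - 1)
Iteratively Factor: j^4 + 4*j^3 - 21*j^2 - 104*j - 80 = (j + 4)*(j^3 - 21*j - 20) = (j + 1)*(j + 4)*(j^2 - j - 20) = (j + 1)*(j + 4)^2*(j - 5)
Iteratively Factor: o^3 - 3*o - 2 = (o - 2)*(o^2 + 2*o + 1) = (o - 2)*(o + 1)*(o + 1)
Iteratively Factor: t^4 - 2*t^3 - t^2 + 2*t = (t)*(t^3 - 2*t^2 - t + 2) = t*(t + 1)*(t^2 - 3*t + 2) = t*(t - 1)*(t + 1)*(t - 2)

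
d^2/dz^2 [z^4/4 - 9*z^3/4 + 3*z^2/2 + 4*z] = 3*z^2 - 27*z/2 + 3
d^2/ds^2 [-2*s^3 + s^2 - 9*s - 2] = 2 - 12*s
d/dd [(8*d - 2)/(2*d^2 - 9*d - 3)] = 2*(-8*d^2 + 4*d - 21)/(4*d^4 - 36*d^3 + 69*d^2 + 54*d + 9)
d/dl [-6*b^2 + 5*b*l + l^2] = 5*b + 2*l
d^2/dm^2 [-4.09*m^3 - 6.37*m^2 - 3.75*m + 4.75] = -24.54*m - 12.74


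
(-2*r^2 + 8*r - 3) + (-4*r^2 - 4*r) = -6*r^2 + 4*r - 3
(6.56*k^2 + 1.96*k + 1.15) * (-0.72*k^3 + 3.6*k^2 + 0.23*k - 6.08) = -4.7232*k^5 + 22.2048*k^4 + 7.7368*k^3 - 35.294*k^2 - 11.6523*k - 6.992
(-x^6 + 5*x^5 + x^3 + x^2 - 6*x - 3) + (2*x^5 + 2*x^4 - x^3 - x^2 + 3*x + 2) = -x^6 + 7*x^5 + 2*x^4 - 3*x - 1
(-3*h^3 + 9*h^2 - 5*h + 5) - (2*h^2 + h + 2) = -3*h^3 + 7*h^2 - 6*h + 3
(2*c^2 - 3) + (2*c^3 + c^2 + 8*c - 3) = 2*c^3 + 3*c^2 + 8*c - 6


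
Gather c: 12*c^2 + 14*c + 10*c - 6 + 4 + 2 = 12*c^2 + 24*c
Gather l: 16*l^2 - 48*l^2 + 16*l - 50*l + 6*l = -32*l^2 - 28*l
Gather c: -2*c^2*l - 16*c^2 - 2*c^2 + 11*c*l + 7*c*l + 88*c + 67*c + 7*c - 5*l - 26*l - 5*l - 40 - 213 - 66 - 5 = c^2*(-2*l - 18) + c*(18*l + 162) - 36*l - 324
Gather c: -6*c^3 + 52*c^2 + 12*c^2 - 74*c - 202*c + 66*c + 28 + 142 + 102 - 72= -6*c^3 + 64*c^2 - 210*c + 200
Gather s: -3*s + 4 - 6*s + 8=12 - 9*s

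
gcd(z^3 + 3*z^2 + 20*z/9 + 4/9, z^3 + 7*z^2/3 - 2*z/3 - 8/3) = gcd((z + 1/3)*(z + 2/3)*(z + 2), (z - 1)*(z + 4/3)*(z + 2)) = z + 2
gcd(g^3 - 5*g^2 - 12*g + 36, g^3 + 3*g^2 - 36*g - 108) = g^2 - 3*g - 18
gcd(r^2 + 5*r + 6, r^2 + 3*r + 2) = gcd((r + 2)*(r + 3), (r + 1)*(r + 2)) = r + 2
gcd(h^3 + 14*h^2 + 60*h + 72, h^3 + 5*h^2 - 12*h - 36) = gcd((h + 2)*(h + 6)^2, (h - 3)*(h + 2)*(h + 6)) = h^2 + 8*h + 12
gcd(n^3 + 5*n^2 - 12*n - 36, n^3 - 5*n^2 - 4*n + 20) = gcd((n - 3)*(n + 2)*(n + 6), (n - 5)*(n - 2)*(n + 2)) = n + 2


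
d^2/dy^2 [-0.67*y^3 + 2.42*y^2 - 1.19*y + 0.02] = 4.84 - 4.02*y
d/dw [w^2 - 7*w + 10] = 2*w - 7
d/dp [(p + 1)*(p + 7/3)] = 2*p + 10/3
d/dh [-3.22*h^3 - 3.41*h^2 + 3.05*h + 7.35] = -9.66*h^2 - 6.82*h + 3.05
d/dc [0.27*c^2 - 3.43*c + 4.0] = 0.54*c - 3.43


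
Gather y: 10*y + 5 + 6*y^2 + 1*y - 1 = 6*y^2 + 11*y + 4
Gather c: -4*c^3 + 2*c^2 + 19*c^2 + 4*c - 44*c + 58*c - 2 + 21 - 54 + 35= -4*c^3 + 21*c^2 + 18*c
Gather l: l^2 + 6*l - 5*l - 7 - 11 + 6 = l^2 + l - 12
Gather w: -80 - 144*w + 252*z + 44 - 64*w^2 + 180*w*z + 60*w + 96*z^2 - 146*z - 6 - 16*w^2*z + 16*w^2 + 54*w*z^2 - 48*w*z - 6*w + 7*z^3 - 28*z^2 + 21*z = w^2*(-16*z - 48) + w*(54*z^2 + 132*z - 90) + 7*z^3 + 68*z^2 + 127*z - 42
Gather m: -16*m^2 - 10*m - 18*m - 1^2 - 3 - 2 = -16*m^2 - 28*m - 6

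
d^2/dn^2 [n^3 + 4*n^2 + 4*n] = 6*n + 8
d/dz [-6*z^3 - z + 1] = -18*z^2 - 1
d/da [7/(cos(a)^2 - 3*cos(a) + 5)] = 7*(2*cos(a) - 3)*sin(a)/(cos(a)^2 - 3*cos(a) + 5)^2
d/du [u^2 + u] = 2*u + 1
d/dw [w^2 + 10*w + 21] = 2*w + 10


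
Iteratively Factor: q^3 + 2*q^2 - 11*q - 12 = (q + 1)*(q^2 + q - 12) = (q + 1)*(q + 4)*(q - 3)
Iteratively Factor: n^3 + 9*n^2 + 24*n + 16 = (n + 4)*(n^2 + 5*n + 4) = (n + 4)^2*(n + 1)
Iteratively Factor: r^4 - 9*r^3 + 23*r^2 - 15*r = (r - 1)*(r^3 - 8*r^2 + 15*r) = r*(r - 1)*(r^2 - 8*r + 15) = r*(r - 3)*(r - 1)*(r - 5)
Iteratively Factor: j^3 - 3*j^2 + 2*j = (j - 1)*(j^2 - 2*j) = (j - 2)*(j - 1)*(j)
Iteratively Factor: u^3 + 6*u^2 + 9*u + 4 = (u + 1)*(u^2 + 5*u + 4) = (u + 1)^2*(u + 4)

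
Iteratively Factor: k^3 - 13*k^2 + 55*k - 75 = (k - 3)*(k^2 - 10*k + 25) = (k - 5)*(k - 3)*(k - 5)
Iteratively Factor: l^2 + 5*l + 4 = (l + 4)*(l + 1)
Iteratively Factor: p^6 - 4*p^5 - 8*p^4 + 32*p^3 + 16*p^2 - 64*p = (p + 2)*(p^5 - 6*p^4 + 4*p^3 + 24*p^2 - 32*p) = p*(p + 2)*(p^4 - 6*p^3 + 4*p^2 + 24*p - 32) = p*(p - 2)*(p + 2)*(p^3 - 4*p^2 - 4*p + 16) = p*(p - 2)^2*(p + 2)*(p^2 - 2*p - 8) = p*(p - 2)^2*(p + 2)^2*(p - 4)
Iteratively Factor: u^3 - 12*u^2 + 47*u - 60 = (u - 4)*(u^2 - 8*u + 15) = (u - 4)*(u - 3)*(u - 5)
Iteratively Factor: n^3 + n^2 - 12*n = (n + 4)*(n^2 - 3*n) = n*(n + 4)*(n - 3)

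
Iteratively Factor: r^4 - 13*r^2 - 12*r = (r + 1)*(r^3 - r^2 - 12*r) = (r + 1)*(r + 3)*(r^2 - 4*r) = r*(r + 1)*(r + 3)*(r - 4)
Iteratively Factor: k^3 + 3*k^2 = (k)*(k^2 + 3*k) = k^2*(k + 3)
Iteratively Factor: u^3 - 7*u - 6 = (u - 3)*(u^2 + 3*u + 2) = (u - 3)*(u + 1)*(u + 2)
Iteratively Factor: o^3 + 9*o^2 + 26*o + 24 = (o + 4)*(o^2 + 5*o + 6) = (o + 2)*(o + 4)*(o + 3)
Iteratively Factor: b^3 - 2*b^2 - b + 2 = (b - 2)*(b^2 - 1) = (b - 2)*(b + 1)*(b - 1)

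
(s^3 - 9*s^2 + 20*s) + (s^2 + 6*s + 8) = s^3 - 8*s^2 + 26*s + 8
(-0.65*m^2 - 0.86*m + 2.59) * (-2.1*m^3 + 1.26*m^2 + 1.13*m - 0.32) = 1.365*m^5 + 0.987*m^4 - 7.2571*m^3 + 2.4996*m^2 + 3.2019*m - 0.8288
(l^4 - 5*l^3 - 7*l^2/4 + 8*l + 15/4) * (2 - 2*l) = -2*l^5 + 12*l^4 - 13*l^3/2 - 39*l^2/2 + 17*l/2 + 15/2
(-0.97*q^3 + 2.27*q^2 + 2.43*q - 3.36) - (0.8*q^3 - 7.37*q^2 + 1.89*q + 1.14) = -1.77*q^3 + 9.64*q^2 + 0.54*q - 4.5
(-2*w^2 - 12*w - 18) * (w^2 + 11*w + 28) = -2*w^4 - 34*w^3 - 206*w^2 - 534*w - 504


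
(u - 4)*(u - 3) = u^2 - 7*u + 12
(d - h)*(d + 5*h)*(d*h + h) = d^3*h + 4*d^2*h^2 + d^2*h - 5*d*h^3 + 4*d*h^2 - 5*h^3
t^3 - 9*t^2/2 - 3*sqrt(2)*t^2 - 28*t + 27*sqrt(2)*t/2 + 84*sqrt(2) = (t - 8)*(t + 7/2)*(t - 3*sqrt(2))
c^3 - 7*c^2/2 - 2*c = c*(c - 4)*(c + 1/2)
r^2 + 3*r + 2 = (r + 1)*(r + 2)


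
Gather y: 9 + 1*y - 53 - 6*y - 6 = -5*y - 50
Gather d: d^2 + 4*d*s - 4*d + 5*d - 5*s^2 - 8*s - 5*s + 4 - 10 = d^2 + d*(4*s + 1) - 5*s^2 - 13*s - 6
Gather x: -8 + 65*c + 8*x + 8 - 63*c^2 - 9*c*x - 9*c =-63*c^2 + 56*c + x*(8 - 9*c)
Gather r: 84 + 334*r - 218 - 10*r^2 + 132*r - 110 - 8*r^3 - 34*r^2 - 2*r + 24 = -8*r^3 - 44*r^2 + 464*r - 220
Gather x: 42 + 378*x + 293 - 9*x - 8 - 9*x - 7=360*x + 320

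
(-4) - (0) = -4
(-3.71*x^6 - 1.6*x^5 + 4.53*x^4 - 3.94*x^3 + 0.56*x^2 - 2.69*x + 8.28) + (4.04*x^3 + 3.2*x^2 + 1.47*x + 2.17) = -3.71*x^6 - 1.6*x^5 + 4.53*x^4 + 0.1*x^3 + 3.76*x^2 - 1.22*x + 10.45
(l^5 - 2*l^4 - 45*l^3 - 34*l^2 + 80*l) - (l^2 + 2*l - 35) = l^5 - 2*l^4 - 45*l^3 - 35*l^2 + 78*l + 35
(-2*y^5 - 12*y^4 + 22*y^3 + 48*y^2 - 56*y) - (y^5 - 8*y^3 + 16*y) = -3*y^5 - 12*y^4 + 30*y^3 + 48*y^2 - 72*y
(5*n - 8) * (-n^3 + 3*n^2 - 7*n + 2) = -5*n^4 + 23*n^3 - 59*n^2 + 66*n - 16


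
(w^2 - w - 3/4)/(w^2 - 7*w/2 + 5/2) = (4*w^2 - 4*w - 3)/(2*(2*w^2 - 7*w + 5))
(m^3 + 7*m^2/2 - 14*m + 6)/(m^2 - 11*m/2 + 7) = (2*m^2 + 11*m - 6)/(2*m - 7)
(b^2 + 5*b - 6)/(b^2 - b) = (b + 6)/b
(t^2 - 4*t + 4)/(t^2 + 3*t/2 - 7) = 2*(t - 2)/(2*t + 7)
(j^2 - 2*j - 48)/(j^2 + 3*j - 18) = (j - 8)/(j - 3)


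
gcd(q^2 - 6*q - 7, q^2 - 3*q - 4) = q + 1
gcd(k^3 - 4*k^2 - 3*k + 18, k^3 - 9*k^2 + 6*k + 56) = k + 2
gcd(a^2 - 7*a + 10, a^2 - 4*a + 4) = a - 2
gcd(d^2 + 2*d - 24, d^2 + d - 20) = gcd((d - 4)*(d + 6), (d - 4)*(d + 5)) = d - 4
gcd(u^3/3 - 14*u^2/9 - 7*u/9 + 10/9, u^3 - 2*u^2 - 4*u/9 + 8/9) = u - 2/3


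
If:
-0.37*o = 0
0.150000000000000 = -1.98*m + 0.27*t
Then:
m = 0.136363636363636*t - 0.0757575757575758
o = 0.00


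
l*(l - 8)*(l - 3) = l^3 - 11*l^2 + 24*l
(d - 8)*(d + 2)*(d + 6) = d^3 - 52*d - 96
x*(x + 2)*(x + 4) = x^3 + 6*x^2 + 8*x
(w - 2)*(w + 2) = w^2 - 4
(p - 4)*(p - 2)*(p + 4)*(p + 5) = p^4 + 3*p^3 - 26*p^2 - 48*p + 160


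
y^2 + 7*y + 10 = (y + 2)*(y + 5)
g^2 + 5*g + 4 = (g + 1)*(g + 4)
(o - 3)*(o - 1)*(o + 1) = o^3 - 3*o^2 - o + 3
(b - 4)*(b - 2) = b^2 - 6*b + 8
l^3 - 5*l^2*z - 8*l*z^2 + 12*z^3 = (l - 6*z)*(l - z)*(l + 2*z)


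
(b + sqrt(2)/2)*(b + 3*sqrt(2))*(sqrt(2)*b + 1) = sqrt(2)*b^3 + 8*b^2 + 13*sqrt(2)*b/2 + 3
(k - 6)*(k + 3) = k^2 - 3*k - 18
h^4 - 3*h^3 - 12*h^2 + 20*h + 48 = (h - 4)*(h - 3)*(h + 2)^2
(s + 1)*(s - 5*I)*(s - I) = s^3 + s^2 - 6*I*s^2 - 5*s - 6*I*s - 5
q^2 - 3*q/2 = q*(q - 3/2)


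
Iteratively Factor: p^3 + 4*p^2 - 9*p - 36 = (p - 3)*(p^2 + 7*p + 12) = (p - 3)*(p + 4)*(p + 3)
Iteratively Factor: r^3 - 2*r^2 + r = (r - 1)*(r^2 - r) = r*(r - 1)*(r - 1)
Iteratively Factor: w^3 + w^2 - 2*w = (w + 2)*(w^2 - w) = (w - 1)*(w + 2)*(w)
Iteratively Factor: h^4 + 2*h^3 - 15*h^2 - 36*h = (h - 4)*(h^3 + 6*h^2 + 9*h) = (h - 4)*(h + 3)*(h^2 + 3*h) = h*(h - 4)*(h + 3)*(h + 3)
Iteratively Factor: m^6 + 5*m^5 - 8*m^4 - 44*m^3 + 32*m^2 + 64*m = (m + 1)*(m^5 + 4*m^4 - 12*m^3 - 32*m^2 + 64*m) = m*(m + 1)*(m^4 + 4*m^3 - 12*m^2 - 32*m + 64) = m*(m - 2)*(m + 1)*(m^3 + 6*m^2 - 32) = m*(m - 2)*(m + 1)*(m + 4)*(m^2 + 2*m - 8) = m*(m - 2)*(m + 1)*(m + 4)^2*(m - 2)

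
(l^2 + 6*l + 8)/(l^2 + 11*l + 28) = (l + 2)/(l + 7)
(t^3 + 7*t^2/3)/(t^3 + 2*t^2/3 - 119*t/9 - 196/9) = 3*t^2/(3*t^2 - 5*t - 28)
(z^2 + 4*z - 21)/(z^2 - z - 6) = (z + 7)/(z + 2)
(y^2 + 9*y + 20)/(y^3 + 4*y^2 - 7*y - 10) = (y + 4)/(y^2 - y - 2)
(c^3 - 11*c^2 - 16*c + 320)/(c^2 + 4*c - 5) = (c^2 - 16*c + 64)/(c - 1)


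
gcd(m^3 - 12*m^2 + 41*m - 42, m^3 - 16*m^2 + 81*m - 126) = m^2 - 10*m + 21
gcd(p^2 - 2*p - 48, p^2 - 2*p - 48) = p^2 - 2*p - 48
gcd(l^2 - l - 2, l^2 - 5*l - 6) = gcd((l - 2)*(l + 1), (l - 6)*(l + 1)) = l + 1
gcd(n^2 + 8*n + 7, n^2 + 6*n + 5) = n + 1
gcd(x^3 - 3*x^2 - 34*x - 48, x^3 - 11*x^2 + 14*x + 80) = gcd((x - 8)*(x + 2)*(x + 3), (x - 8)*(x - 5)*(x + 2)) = x^2 - 6*x - 16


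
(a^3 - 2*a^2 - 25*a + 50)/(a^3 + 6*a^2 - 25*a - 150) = (a - 2)/(a + 6)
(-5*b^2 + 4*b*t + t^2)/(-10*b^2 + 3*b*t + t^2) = (-b + t)/(-2*b + t)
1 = 1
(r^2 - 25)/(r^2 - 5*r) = (r + 5)/r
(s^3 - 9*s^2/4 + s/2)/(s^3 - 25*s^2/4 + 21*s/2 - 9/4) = s*(s - 2)/(s^2 - 6*s + 9)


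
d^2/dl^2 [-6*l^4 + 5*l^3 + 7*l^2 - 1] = -72*l^2 + 30*l + 14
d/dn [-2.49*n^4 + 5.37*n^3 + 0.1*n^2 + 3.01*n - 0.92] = -9.96*n^3 + 16.11*n^2 + 0.2*n + 3.01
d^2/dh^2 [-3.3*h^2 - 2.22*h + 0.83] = -6.60000000000000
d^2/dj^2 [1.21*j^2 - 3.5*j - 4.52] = 2.42000000000000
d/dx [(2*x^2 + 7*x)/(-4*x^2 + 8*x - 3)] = (44*x^2 - 12*x - 21)/(16*x^4 - 64*x^3 + 88*x^2 - 48*x + 9)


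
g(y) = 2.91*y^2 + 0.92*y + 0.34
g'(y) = 5.82*y + 0.92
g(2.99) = 29.11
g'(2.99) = 18.32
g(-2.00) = 10.14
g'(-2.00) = -10.72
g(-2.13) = 11.58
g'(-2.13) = -11.48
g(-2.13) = 11.58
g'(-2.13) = -11.48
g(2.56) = 21.77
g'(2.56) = 15.82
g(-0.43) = 0.48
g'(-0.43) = -1.58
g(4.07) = 52.29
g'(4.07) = 24.61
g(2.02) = 14.07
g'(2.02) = 12.68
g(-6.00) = 99.58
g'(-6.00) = -34.00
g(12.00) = 430.42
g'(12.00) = 70.76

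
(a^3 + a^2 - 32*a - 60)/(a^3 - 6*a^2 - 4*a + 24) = (a + 5)/(a - 2)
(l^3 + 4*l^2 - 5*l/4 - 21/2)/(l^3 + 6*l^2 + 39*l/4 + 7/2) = (2*l - 3)/(2*l + 1)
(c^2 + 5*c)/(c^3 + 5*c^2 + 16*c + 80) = c/(c^2 + 16)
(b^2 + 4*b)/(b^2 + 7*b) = (b + 4)/(b + 7)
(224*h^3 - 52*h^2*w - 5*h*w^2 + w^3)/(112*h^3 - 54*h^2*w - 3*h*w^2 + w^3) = (-4*h + w)/(-2*h + w)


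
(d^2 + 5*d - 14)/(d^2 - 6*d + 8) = (d + 7)/(d - 4)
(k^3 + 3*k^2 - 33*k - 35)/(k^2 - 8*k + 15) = (k^2 + 8*k + 7)/(k - 3)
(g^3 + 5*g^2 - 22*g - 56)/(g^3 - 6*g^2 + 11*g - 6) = (g^3 + 5*g^2 - 22*g - 56)/(g^3 - 6*g^2 + 11*g - 6)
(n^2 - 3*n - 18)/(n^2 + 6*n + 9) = (n - 6)/(n + 3)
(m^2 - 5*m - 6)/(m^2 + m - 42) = (m + 1)/(m + 7)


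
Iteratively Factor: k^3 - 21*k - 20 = (k - 5)*(k^2 + 5*k + 4) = (k - 5)*(k + 4)*(k + 1)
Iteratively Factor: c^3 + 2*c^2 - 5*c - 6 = (c + 1)*(c^2 + c - 6) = (c - 2)*(c + 1)*(c + 3)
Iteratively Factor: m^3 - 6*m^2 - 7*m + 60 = (m - 5)*(m^2 - m - 12) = (m - 5)*(m + 3)*(m - 4)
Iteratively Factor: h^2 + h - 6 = (h + 3)*(h - 2)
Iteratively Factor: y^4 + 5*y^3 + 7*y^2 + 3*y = (y + 1)*(y^3 + 4*y^2 + 3*y) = (y + 1)*(y + 3)*(y^2 + y) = y*(y + 1)*(y + 3)*(y + 1)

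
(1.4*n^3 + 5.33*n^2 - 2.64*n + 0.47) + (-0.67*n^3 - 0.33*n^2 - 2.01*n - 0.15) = 0.73*n^3 + 5.0*n^2 - 4.65*n + 0.32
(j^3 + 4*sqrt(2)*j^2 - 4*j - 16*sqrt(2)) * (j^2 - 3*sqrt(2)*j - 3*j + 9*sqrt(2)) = j^5 - 3*j^4 + sqrt(2)*j^4 - 28*j^3 - 3*sqrt(2)*j^3 - 4*sqrt(2)*j^2 + 84*j^2 + 12*sqrt(2)*j + 96*j - 288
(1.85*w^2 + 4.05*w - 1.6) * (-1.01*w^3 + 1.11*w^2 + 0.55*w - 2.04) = -1.8685*w^5 - 2.037*w^4 + 7.129*w^3 - 3.3225*w^2 - 9.142*w + 3.264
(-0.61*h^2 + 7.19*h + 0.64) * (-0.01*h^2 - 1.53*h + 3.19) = 0.0061*h^4 + 0.8614*h^3 - 12.953*h^2 + 21.9569*h + 2.0416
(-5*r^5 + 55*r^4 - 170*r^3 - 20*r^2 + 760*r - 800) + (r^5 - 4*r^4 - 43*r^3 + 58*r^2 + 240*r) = -4*r^5 + 51*r^4 - 213*r^3 + 38*r^2 + 1000*r - 800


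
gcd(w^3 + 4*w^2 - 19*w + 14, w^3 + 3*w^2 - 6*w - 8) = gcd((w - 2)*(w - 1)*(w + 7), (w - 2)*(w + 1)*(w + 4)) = w - 2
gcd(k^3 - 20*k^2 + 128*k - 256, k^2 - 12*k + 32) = k^2 - 12*k + 32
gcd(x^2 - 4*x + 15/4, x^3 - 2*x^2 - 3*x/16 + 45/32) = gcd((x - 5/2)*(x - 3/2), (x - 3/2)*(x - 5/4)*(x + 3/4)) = x - 3/2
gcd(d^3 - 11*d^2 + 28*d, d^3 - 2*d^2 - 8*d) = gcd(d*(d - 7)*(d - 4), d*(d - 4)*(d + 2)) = d^2 - 4*d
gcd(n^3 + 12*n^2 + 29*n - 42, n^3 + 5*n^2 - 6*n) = n^2 + 5*n - 6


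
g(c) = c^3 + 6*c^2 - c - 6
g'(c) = 3*c^2 + 12*c - 1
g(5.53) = 341.07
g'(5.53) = 157.10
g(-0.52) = -4.00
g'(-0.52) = -6.43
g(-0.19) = -5.60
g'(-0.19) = -3.17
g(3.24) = 87.76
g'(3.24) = 69.37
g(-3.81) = 29.60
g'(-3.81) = -3.17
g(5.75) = 376.73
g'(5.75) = 167.19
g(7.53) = 753.63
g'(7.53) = 259.46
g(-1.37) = 4.06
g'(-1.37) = -11.81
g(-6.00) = 0.00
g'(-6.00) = 35.00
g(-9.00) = -240.00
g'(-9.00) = 134.00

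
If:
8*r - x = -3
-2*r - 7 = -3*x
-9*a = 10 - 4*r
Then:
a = -38/33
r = -1/11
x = 25/11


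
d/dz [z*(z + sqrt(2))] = 2*z + sqrt(2)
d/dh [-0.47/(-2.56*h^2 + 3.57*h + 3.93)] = (1.6779 - 2.4064*h)/(-2.56*h^2 + 3.57*h + 3.93)^2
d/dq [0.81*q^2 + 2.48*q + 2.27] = 1.62*q + 2.48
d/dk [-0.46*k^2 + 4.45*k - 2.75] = 4.45 - 0.92*k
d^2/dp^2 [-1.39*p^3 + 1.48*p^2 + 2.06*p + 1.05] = 2.96 - 8.34*p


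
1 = 1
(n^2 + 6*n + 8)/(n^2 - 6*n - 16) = (n + 4)/(n - 8)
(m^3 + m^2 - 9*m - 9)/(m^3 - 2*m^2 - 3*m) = (m + 3)/m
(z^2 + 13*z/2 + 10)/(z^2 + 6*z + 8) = (z + 5/2)/(z + 2)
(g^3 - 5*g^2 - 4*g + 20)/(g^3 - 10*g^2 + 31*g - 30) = (g + 2)/(g - 3)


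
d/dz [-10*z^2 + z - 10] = 1 - 20*z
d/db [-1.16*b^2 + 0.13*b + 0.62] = 0.13 - 2.32*b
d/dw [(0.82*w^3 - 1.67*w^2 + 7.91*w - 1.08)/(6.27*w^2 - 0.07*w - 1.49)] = (5.1414*w^4 - 0.114799999999999*w^3 - 53.1442*w^2 + 18.5198*w - 11.8615)/(39.3129*w^4 - 0.8778*w^3 - 18.6797*w^2 + 0.2086*w + 2.2201)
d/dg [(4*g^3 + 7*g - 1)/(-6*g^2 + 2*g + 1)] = (-24*g^4 + 16*g^3 + 54*g^2 - 12*g + 9)/(36*g^4 - 24*g^3 - 8*g^2 + 4*g + 1)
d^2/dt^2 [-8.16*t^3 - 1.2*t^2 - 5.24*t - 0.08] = -48.96*t - 2.4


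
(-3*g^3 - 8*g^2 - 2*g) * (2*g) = -6*g^4 - 16*g^3 - 4*g^2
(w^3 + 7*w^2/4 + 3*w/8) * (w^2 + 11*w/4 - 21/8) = w^5 + 9*w^4/2 + 41*w^3/16 - 57*w^2/16 - 63*w/64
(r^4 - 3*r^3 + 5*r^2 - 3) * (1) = r^4 - 3*r^3 + 5*r^2 - 3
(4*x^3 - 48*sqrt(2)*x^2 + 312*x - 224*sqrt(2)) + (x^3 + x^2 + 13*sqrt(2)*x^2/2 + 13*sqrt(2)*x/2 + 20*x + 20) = 5*x^3 - 83*sqrt(2)*x^2/2 + x^2 + 13*sqrt(2)*x/2 + 332*x - 224*sqrt(2) + 20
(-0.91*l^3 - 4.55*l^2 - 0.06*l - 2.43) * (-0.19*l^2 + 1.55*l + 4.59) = 0.1729*l^5 - 0.546*l^4 - 11.218*l^3 - 20.5158*l^2 - 4.0419*l - 11.1537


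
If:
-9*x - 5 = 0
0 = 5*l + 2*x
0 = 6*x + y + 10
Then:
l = 2/9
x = -5/9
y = -20/3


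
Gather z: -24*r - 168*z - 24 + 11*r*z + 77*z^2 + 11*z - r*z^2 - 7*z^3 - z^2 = -24*r - 7*z^3 + z^2*(76 - r) + z*(11*r - 157) - 24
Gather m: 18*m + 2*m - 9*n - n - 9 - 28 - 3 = 20*m - 10*n - 40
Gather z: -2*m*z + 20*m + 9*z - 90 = 20*m + z*(9 - 2*m) - 90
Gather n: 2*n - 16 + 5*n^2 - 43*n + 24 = 5*n^2 - 41*n + 8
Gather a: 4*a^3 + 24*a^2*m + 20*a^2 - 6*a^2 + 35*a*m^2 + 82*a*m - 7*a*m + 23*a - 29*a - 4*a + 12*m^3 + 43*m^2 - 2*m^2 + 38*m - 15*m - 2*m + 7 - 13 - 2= 4*a^3 + a^2*(24*m + 14) + a*(35*m^2 + 75*m - 10) + 12*m^3 + 41*m^2 + 21*m - 8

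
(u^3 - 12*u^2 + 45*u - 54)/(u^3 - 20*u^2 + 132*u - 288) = (u^2 - 6*u + 9)/(u^2 - 14*u + 48)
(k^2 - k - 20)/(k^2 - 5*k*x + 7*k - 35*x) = (k^2 - k - 20)/(k^2 - 5*k*x + 7*k - 35*x)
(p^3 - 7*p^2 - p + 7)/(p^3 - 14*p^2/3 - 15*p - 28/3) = 3*(p - 1)/(3*p + 4)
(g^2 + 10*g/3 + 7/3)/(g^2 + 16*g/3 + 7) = (g + 1)/(g + 3)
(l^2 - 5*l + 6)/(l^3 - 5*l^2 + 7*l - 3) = (l - 2)/(l^2 - 2*l + 1)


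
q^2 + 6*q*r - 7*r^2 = (q - r)*(q + 7*r)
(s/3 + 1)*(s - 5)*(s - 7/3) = s^3/3 - 13*s^2/9 - 31*s/9 + 35/3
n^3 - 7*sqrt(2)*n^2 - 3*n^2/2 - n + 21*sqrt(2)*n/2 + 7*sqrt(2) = (n - 2)*(n + 1/2)*(n - 7*sqrt(2))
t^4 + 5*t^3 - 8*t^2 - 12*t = t*(t - 2)*(t + 1)*(t + 6)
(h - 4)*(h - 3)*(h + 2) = h^3 - 5*h^2 - 2*h + 24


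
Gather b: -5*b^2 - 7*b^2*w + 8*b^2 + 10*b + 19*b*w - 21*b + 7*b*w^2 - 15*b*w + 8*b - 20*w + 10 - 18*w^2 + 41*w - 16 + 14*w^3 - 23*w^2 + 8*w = b^2*(3 - 7*w) + b*(7*w^2 + 4*w - 3) + 14*w^3 - 41*w^2 + 29*w - 6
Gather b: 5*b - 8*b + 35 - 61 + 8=-3*b - 18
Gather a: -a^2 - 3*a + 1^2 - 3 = -a^2 - 3*a - 2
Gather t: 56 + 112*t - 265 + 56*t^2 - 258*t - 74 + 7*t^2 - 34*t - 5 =63*t^2 - 180*t - 288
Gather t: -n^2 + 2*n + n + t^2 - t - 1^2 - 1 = -n^2 + 3*n + t^2 - t - 2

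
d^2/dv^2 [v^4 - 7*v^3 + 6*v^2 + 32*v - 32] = 12*v^2 - 42*v + 12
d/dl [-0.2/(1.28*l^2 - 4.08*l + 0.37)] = (0.512*l - 0.816)/(1.28*l^2 - 4.08*l + 0.37)^2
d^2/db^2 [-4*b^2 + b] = -8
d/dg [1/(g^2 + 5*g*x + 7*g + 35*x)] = (-2*g - 5*x - 7)/(g^2 + 5*g*x + 7*g + 35*x)^2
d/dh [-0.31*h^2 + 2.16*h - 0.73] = 2.16 - 0.62*h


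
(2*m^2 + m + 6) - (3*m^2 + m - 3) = 9 - m^2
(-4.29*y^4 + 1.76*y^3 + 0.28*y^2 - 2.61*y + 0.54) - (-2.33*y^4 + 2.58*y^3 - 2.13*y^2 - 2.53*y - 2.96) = -1.96*y^4 - 0.82*y^3 + 2.41*y^2 - 0.0800000000000001*y + 3.5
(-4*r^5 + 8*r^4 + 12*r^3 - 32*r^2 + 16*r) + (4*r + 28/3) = -4*r^5 + 8*r^4 + 12*r^3 - 32*r^2 + 20*r + 28/3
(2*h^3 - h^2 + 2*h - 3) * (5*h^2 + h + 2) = 10*h^5 - 3*h^4 + 13*h^3 - 15*h^2 + h - 6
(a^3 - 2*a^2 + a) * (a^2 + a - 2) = a^5 - a^4 - 3*a^3 + 5*a^2 - 2*a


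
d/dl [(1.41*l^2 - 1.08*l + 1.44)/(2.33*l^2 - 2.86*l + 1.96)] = (-1.5162*l^2 - 1.1832*l + 2.0016)/(5.4289*l^4 - 13.3276*l^3 + 17.3132*l^2 - 11.2112*l + 3.8416)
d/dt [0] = 0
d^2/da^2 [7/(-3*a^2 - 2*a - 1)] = 14*(9*a^2 + 6*a - 4*(3*a + 1)^2 + 3)/(3*a^2 + 2*a + 1)^3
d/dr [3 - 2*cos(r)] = 2*sin(r)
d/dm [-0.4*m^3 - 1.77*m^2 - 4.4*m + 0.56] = -1.2*m^2 - 3.54*m - 4.4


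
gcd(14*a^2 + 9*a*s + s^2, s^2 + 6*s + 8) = 1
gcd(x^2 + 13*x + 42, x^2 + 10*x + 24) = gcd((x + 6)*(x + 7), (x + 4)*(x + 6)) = x + 6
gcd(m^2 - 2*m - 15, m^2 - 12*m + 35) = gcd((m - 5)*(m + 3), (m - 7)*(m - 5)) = m - 5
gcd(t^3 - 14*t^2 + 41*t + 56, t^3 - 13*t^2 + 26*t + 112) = t^2 - 15*t + 56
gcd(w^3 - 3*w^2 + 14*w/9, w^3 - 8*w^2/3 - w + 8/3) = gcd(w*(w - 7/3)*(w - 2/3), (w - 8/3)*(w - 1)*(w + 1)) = 1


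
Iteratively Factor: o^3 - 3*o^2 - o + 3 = (o + 1)*(o^2 - 4*o + 3) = (o - 1)*(o + 1)*(o - 3)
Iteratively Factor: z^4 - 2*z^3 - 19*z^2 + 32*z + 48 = (z + 1)*(z^3 - 3*z^2 - 16*z + 48) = (z + 1)*(z + 4)*(z^2 - 7*z + 12) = (z - 4)*(z + 1)*(z + 4)*(z - 3)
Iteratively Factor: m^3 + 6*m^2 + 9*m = (m)*(m^2 + 6*m + 9) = m*(m + 3)*(m + 3)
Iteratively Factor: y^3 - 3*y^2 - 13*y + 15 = (y + 3)*(y^2 - 6*y + 5) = (y - 1)*(y + 3)*(y - 5)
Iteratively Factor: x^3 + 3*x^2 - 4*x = (x + 4)*(x^2 - x) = (x - 1)*(x + 4)*(x)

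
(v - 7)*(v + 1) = v^2 - 6*v - 7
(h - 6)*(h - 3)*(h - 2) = h^3 - 11*h^2 + 36*h - 36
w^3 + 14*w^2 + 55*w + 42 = (w + 1)*(w + 6)*(w + 7)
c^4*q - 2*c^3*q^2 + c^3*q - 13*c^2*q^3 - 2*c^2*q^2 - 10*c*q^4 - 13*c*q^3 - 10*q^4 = (c - 5*q)*(c + q)*(c + 2*q)*(c*q + q)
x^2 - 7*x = x*(x - 7)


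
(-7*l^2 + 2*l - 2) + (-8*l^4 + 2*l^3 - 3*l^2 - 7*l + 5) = -8*l^4 + 2*l^3 - 10*l^2 - 5*l + 3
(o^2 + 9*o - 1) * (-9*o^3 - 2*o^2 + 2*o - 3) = -9*o^5 - 83*o^4 - 7*o^3 + 17*o^2 - 29*o + 3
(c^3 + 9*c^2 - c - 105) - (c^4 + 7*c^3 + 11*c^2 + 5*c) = -c^4 - 6*c^3 - 2*c^2 - 6*c - 105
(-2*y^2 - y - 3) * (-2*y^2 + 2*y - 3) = 4*y^4 - 2*y^3 + 10*y^2 - 3*y + 9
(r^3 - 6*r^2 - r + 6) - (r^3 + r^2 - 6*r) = -7*r^2 + 5*r + 6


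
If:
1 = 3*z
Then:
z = 1/3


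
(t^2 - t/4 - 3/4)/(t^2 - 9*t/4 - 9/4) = (t - 1)/(t - 3)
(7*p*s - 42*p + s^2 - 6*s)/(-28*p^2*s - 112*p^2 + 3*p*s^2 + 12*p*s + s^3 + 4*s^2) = (6 - s)/(4*p*s + 16*p - s^2 - 4*s)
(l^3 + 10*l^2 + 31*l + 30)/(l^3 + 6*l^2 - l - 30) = (l + 2)/(l - 2)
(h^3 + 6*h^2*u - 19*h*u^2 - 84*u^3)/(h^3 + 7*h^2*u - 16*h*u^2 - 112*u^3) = (h + 3*u)/(h + 4*u)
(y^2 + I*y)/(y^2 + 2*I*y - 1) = y/(y + I)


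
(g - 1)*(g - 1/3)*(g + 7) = g^3 + 17*g^2/3 - 9*g + 7/3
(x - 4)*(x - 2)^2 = x^3 - 8*x^2 + 20*x - 16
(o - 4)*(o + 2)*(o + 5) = o^3 + 3*o^2 - 18*o - 40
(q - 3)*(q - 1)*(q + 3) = q^3 - q^2 - 9*q + 9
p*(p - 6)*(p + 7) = p^3 + p^2 - 42*p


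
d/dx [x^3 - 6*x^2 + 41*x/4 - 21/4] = 3*x^2 - 12*x + 41/4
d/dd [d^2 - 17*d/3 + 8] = 2*d - 17/3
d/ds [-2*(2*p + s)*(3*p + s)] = -10*p - 4*s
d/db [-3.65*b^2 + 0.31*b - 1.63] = 0.31 - 7.3*b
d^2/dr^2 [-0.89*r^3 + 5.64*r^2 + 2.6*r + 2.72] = 11.28 - 5.34*r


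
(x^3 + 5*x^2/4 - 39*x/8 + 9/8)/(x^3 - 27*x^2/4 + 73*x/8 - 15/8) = (x + 3)/(x - 5)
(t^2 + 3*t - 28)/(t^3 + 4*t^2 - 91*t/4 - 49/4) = 4*(t - 4)/(4*t^2 - 12*t - 7)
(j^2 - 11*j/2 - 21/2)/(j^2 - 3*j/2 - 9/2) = (j - 7)/(j - 3)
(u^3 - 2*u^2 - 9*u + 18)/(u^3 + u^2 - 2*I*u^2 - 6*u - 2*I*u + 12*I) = (u - 3)/(u - 2*I)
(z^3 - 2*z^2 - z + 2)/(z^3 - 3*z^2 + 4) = (z - 1)/(z - 2)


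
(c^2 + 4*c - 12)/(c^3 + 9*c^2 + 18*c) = (c - 2)/(c*(c + 3))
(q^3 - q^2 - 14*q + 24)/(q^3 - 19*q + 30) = (q + 4)/(q + 5)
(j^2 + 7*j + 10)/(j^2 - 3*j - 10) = (j + 5)/(j - 5)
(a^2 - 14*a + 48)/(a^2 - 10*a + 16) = (a - 6)/(a - 2)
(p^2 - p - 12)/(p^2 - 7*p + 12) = (p + 3)/(p - 3)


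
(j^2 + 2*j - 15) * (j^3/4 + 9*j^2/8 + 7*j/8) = j^5/4 + 13*j^4/8 - 5*j^3/8 - 121*j^2/8 - 105*j/8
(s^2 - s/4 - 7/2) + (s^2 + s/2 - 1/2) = 2*s^2 + s/4 - 4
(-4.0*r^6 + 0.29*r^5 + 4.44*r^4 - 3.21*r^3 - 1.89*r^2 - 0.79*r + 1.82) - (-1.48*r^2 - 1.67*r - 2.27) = -4.0*r^6 + 0.29*r^5 + 4.44*r^4 - 3.21*r^3 - 0.41*r^2 + 0.88*r + 4.09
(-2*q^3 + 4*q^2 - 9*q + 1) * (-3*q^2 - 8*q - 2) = 6*q^5 + 4*q^4 - q^3 + 61*q^2 + 10*q - 2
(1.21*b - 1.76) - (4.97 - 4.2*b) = 5.41*b - 6.73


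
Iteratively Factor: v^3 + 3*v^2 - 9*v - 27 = (v + 3)*(v^2 - 9) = (v - 3)*(v + 3)*(v + 3)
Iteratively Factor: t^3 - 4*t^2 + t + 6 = (t - 3)*(t^2 - t - 2) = (t - 3)*(t + 1)*(t - 2)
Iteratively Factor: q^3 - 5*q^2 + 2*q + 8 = (q - 2)*(q^2 - 3*q - 4) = (q - 4)*(q - 2)*(q + 1)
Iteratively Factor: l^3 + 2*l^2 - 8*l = (l + 4)*(l^2 - 2*l) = l*(l + 4)*(l - 2)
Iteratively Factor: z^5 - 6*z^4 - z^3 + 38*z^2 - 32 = (z + 1)*(z^4 - 7*z^3 + 6*z^2 + 32*z - 32) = (z - 4)*(z + 1)*(z^3 - 3*z^2 - 6*z + 8) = (z - 4)^2*(z + 1)*(z^2 + z - 2) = (z - 4)^2*(z + 1)*(z + 2)*(z - 1)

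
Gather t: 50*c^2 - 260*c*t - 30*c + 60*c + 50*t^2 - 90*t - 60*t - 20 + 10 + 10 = 50*c^2 + 30*c + 50*t^2 + t*(-260*c - 150)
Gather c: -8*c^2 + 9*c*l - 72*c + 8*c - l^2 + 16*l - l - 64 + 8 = -8*c^2 + c*(9*l - 64) - l^2 + 15*l - 56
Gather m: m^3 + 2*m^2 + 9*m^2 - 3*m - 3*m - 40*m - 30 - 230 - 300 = m^3 + 11*m^2 - 46*m - 560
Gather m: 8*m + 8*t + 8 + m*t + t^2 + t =m*(t + 8) + t^2 + 9*t + 8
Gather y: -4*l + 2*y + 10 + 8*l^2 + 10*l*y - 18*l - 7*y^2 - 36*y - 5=8*l^2 - 22*l - 7*y^2 + y*(10*l - 34) + 5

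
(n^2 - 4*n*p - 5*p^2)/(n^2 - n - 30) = (-n^2 + 4*n*p + 5*p^2)/(-n^2 + n + 30)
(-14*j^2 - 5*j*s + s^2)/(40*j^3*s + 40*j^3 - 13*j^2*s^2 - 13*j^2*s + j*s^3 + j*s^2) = (-14*j^2 - 5*j*s + s^2)/(j*(40*j^2*s + 40*j^2 - 13*j*s^2 - 13*j*s + s^3 + s^2))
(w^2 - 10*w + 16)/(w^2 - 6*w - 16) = (w - 2)/(w + 2)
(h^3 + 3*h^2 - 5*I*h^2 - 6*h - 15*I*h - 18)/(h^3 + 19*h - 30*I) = (h + 3)/(h + 5*I)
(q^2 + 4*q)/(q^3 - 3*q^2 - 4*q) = (q + 4)/(q^2 - 3*q - 4)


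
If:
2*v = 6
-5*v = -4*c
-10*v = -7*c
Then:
No Solution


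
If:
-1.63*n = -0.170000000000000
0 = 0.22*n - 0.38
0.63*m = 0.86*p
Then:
No Solution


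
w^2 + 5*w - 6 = (w - 1)*(w + 6)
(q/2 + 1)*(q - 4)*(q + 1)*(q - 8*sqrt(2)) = q^4/2 - 4*sqrt(2)*q^3 - q^3/2 - 5*q^2 + 4*sqrt(2)*q^2 - 4*q + 40*sqrt(2)*q + 32*sqrt(2)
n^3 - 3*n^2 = n^2*(n - 3)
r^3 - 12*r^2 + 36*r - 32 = (r - 8)*(r - 2)^2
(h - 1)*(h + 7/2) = h^2 + 5*h/2 - 7/2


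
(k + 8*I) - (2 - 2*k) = 3*k - 2 + 8*I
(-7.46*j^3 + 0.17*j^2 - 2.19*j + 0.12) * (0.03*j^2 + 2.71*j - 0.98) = -0.2238*j^5 - 20.2115*j^4 + 7.7058*j^3 - 6.0979*j^2 + 2.4714*j - 0.1176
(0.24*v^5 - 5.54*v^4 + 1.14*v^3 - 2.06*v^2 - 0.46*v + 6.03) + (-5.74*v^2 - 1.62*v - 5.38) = 0.24*v^5 - 5.54*v^4 + 1.14*v^3 - 7.8*v^2 - 2.08*v + 0.65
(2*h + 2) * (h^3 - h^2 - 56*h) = 2*h^4 - 114*h^2 - 112*h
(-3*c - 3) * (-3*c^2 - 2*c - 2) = 9*c^3 + 15*c^2 + 12*c + 6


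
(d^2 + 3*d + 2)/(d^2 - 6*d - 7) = (d + 2)/(d - 7)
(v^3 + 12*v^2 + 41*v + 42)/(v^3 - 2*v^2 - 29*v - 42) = (v + 7)/(v - 7)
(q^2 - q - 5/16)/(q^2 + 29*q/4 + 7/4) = (q - 5/4)/(q + 7)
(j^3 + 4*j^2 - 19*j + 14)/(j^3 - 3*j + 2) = (j^2 + 5*j - 14)/(j^2 + j - 2)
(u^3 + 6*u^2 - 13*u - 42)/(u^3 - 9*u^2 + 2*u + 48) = (u + 7)/(u - 8)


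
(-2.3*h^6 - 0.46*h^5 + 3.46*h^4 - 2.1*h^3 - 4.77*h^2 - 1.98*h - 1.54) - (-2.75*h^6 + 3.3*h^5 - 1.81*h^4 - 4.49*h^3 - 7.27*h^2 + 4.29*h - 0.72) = 0.45*h^6 - 3.76*h^5 + 5.27*h^4 + 2.39*h^3 + 2.5*h^2 - 6.27*h - 0.82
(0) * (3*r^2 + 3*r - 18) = 0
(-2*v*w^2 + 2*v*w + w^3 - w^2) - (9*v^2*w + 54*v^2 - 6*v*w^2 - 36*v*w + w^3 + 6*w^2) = -9*v^2*w - 54*v^2 + 4*v*w^2 + 38*v*w - 7*w^2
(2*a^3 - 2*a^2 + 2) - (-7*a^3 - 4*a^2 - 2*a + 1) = 9*a^3 + 2*a^2 + 2*a + 1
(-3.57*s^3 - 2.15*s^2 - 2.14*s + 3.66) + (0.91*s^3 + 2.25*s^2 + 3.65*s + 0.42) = -2.66*s^3 + 0.1*s^2 + 1.51*s + 4.08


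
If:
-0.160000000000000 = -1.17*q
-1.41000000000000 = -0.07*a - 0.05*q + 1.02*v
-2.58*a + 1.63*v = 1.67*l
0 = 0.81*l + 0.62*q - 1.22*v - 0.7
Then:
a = -0.02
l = -1.31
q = 0.14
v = -1.38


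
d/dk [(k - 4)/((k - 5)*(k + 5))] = (-k^2 + 8*k - 25)/(k^4 - 50*k^2 + 625)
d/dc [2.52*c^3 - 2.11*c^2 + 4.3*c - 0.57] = 7.56*c^2 - 4.22*c + 4.3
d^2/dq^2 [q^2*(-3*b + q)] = -6*b + 6*q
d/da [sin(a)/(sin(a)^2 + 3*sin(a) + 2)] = (cos(a)^2 + 1)*cos(a)/((sin(a) + 1)^2*(sin(a) + 2)^2)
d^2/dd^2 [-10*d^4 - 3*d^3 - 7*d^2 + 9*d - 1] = -120*d^2 - 18*d - 14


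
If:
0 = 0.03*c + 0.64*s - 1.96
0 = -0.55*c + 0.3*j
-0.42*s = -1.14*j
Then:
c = 0.61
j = 1.12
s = 3.03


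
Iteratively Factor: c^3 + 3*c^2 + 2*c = (c)*(c^2 + 3*c + 2) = c*(c + 1)*(c + 2)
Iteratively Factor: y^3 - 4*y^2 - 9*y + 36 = (y - 4)*(y^2 - 9) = (y - 4)*(y + 3)*(y - 3)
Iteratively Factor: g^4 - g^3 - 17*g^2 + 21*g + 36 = (g - 3)*(g^3 + 2*g^2 - 11*g - 12) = (g - 3)*(g + 4)*(g^2 - 2*g - 3) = (g - 3)^2*(g + 4)*(g + 1)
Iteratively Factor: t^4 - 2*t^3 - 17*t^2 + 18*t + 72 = (t - 4)*(t^3 + 2*t^2 - 9*t - 18) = (t - 4)*(t + 3)*(t^2 - t - 6) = (t - 4)*(t + 2)*(t + 3)*(t - 3)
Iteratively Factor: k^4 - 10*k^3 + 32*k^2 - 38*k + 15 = (k - 1)*(k^3 - 9*k^2 + 23*k - 15) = (k - 3)*(k - 1)*(k^2 - 6*k + 5) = (k - 5)*(k - 3)*(k - 1)*(k - 1)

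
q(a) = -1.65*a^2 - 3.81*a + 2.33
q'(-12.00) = 35.79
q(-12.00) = -189.55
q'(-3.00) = 6.09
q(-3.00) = -1.09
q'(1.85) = -9.92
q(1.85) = -10.37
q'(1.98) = -10.34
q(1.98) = -11.68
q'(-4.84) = 12.16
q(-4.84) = -17.88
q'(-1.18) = 0.08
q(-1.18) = 4.53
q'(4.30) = -18.00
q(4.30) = -44.56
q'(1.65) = -9.26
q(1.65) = -8.45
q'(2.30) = -11.40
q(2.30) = -15.16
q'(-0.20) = -3.15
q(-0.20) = 3.03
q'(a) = -3.3*a - 3.81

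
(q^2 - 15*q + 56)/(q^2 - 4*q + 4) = (q^2 - 15*q + 56)/(q^2 - 4*q + 4)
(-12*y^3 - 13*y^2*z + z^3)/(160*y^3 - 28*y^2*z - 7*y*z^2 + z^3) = (-3*y^2 - 4*y*z - z^2)/(40*y^2 + 3*y*z - z^2)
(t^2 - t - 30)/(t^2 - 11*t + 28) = (t^2 - t - 30)/(t^2 - 11*t + 28)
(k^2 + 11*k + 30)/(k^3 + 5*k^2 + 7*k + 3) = (k^2 + 11*k + 30)/(k^3 + 5*k^2 + 7*k + 3)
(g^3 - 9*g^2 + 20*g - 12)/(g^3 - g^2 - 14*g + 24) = (g^2 - 7*g + 6)/(g^2 + g - 12)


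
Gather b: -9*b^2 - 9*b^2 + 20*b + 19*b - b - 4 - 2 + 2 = -18*b^2 + 38*b - 4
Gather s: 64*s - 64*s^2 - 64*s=-64*s^2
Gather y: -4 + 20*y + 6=20*y + 2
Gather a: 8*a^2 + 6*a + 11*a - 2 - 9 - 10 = 8*a^2 + 17*a - 21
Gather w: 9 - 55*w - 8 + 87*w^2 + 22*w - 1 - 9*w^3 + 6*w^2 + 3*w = -9*w^3 + 93*w^2 - 30*w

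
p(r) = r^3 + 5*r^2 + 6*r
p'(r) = 3*r^2 + 10*r + 6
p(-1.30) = -1.55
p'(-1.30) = -1.93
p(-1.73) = -0.59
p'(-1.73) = -2.32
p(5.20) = 307.01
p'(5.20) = 139.12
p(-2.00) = 0.00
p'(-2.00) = -2.00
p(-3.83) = -5.82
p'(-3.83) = 11.71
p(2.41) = 57.50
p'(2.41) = 47.52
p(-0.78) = -2.11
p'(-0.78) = 0.03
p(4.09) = 176.60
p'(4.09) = 97.08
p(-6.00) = -72.00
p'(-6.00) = 54.00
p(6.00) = 432.00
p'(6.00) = 174.00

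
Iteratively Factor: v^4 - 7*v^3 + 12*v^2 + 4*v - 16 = (v - 4)*(v^3 - 3*v^2 + 4) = (v - 4)*(v - 2)*(v^2 - v - 2) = (v - 4)*(v - 2)^2*(v + 1)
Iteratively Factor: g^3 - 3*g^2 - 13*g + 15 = (g - 5)*(g^2 + 2*g - 3) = (g - 5)*(g - 1)*(g + 3)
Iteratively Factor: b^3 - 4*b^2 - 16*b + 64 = (b - 4)*(b^2 - 16) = (b - 4)^2*(b + 4)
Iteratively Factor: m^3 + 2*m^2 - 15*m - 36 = (m - 4)*(m^2 + 6*m + 9) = (m - 4)*(m + 3)*(m + 3)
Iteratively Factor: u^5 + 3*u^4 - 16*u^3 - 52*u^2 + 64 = (u + 2)*(u^4 + u^3 - 18*u^2 - 16*u + 32) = (u + 2)*(u + 4)*(u^3 - 3*u^2 - 6*u + 8) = (u - 4)*(u + 2)*(u + 4)*(u^2 + u - 2) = (u - 4)*(u + 2)^2*(u + 4)*(u - 1)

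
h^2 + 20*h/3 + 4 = (h + 2/3)*(h + 6)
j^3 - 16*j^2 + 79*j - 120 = (j - 8)*(j - 5)*(j - 3)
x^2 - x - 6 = (x - 3)*(x + 2)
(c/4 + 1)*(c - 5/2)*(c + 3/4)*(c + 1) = c^4/4 + 13*c^3/16 - 53*c^2/32 - 131*c/32 - 15/8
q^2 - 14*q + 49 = (q - 7)^2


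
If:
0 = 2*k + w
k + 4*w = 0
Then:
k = 0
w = 0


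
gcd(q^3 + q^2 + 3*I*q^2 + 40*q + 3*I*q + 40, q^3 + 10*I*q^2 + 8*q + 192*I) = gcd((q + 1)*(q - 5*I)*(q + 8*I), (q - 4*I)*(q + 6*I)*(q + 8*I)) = q + 8*I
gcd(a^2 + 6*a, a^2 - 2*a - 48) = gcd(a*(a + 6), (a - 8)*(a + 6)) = a + 6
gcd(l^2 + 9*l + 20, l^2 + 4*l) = l + 4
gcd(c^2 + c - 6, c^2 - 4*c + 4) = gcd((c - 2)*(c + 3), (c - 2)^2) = c - 2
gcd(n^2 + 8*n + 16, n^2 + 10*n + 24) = n + 4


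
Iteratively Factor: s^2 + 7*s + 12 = (s + 4)*(s + 3)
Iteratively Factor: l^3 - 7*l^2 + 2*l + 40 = (l - 4)*(l^2 - 3*l - 10) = (l - 5)*(l - 4)*(l + 2)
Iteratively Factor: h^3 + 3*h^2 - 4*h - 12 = (h + 3)*(h^2 - 4) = (h + 2)*(h + 3)*(h - 2)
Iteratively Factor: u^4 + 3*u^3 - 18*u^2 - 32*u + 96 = (u + 4)*(u^3 - u^2 - 14*u + 24) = (u + 4)^2*(u^2 - 5*u + 6) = (u - 2)*(u + 4)^2*(u - 3)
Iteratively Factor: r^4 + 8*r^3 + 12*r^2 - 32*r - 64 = (r - 2)*(r^3 + 10*r^2 + 32*r + 32) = (r - 2)*(r + 4)*(r^2 + 6*r + 8) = (r - 2)*(r + 4)^2*(r + 2)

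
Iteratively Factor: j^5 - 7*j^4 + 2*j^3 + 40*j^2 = (j)*(j^4 - 7*j^3 + 2*j^2 + 40*j) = j^2*(j^3 - 7*j^2 + 2*j + 40) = j^2*(j + 2)*(j^2 - 9*j + 20) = j^2*(j - 5)*(j + 2)*(j - 4)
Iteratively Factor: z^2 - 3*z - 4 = (z - 4)*(z + 1)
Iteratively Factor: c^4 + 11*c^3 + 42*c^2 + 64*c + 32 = (c + 4)*(c^3 + 7*c^2 + 14*c + 8) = (c + 4)^2*(c^2 + 3*c + 2) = (c + 1)*(c + 4)^2*(c + 2)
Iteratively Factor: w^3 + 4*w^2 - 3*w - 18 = (w - 2)*(w^2 + 6*w + 9) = (w - 2)*(w + 3)*(w + 3)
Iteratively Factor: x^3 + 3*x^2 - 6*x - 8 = (x - 2)*(x^2 + 5*x + 4) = (x - 2)*(x + 4)*(x + 1)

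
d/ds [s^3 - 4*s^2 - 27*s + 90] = 3*s^2 - 8*s - 27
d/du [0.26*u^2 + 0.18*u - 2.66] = 0.52*u + 0.18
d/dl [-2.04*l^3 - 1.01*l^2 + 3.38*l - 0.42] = -6.12*l^2 - 2.02*l + 3.38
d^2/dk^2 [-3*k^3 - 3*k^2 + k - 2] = -18*k - 6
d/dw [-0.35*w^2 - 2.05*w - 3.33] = -0.7*w - 2.05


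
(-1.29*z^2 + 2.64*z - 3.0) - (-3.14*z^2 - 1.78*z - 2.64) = 1.85*z^2 + 4.42*z - 0.36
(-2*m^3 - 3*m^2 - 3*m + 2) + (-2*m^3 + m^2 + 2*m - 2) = -4*m^3 - 2*m^2 - m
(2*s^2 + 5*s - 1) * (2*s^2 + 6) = 4*s^4 + 10*s^3 + 10*s^2 + 30*s - 6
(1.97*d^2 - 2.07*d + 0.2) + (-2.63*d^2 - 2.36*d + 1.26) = -0.66*d^2 - 4.43*d + 1.46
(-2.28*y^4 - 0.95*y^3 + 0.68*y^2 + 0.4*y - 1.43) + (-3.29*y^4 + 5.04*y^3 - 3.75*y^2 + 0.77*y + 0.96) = -5.57*y^4 + 4.09*y^3 - 3.07*y^2 + 1.17*y - 0.47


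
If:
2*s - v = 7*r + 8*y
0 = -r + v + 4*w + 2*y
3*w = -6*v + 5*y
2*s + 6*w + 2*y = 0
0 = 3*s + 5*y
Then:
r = 0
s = 0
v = 0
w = 0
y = 0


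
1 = 1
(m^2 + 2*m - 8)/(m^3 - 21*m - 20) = (m - 2)/(m^2 - 4*m - 5)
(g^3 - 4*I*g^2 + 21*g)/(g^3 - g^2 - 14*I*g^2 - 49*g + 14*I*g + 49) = g*(g + 3*I)/(g^2 - g*(1 + 7*I) + 7*I)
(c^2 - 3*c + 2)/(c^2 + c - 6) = (c - 1)/(c + 3)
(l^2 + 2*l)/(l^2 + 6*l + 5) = l*(l + 2)/(l^2 + 6*l + 5)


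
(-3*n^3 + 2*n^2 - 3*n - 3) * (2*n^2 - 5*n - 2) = -6*n^5 + 19*n^4 - 10*n^3 + 5*n^2 + 21*n + 6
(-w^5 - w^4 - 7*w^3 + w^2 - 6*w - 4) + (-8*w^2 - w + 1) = -w^5 - w^4 - 7*w^3 - 7*w^2 - 7*w - 3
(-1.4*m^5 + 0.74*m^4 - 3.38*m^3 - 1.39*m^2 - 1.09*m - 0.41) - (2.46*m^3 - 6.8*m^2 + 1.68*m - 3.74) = -1.4*m^5 + 0.74*m^4 - 5.84*m^3 + 5.41*m^2 - 2.77*m + 3.33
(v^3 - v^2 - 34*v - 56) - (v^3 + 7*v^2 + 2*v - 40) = -8*v^2 - 36*v - 16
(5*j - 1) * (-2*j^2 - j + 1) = -10*j^3 - 3*j^2 + 6*j - 1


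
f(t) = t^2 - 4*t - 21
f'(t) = 2*t - 4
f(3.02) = -23.96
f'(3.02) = 2.04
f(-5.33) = 28.73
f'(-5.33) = -14.66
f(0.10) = -21.39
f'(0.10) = -3.80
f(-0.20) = -20.16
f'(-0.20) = -4.40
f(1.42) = -24.66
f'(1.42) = -1.16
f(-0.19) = -20.20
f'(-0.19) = -4.38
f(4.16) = -20.33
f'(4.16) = 4.32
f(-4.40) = 15.96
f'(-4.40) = -12.80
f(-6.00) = 39.00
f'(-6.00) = -16.00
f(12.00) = 75.00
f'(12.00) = 20.00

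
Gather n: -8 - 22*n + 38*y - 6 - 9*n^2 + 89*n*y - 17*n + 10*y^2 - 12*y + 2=-9*n^2 + n*(89*y - 39) + 10*y^2 + 26*y - 12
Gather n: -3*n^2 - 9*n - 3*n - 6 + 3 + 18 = -3*n^2 - 12*n + 15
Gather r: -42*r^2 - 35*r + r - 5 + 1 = -42*r^2 - 34*r - 4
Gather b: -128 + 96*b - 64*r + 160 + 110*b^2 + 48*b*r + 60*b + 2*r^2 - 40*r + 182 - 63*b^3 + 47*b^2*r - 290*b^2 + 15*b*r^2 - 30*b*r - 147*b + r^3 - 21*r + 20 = -63*b^3 + b^2*(47*r - 180) + b*(15*r^2 + 18*r + 9) + r^3 + 2*r^2 - 125*r + 234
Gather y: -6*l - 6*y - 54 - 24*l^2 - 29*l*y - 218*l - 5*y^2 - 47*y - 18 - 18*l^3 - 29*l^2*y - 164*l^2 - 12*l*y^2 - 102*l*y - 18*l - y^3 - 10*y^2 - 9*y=-18*l^3 - 188*l^2 - 242*l - y^3 + y^2*(-12*l - 15) + y*(-29*l^2 - 131*l - 62) - 72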